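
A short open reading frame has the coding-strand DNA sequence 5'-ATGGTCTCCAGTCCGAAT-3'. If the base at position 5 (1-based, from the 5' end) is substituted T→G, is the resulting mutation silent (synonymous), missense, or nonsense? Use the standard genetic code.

Position 5 falls in codon 2: GTC → Val.
After the substitution the codon is GGC → Gly.
Val ≠ Gly, so this is a missense mutation.

missense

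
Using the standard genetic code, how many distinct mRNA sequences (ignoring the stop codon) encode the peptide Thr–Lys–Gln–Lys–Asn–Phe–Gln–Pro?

Thr: 4 codons.
Lys: 2 codons.
Gln: 2 codons.
Lys: 2 codons.
Asn: 2 codons.
Phe: 2 codons.
Gln: 2 codons.
Pro: 4 codons.
4 × 2 × 2 × 2 × 2 × 2 × 2 × 4 = 1024.

1024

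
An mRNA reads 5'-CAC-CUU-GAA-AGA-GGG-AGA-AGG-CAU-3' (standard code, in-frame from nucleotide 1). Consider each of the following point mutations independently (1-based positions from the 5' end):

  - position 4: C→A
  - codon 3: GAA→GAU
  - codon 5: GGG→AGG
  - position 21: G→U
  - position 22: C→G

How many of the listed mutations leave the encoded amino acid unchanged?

Codon 2: CUU (Leu) → AUU (Ile) — missense.
Codon 3: GAA (Glu) → GAU (Asp) — missense.
Codon 5: GGG (Gly) → AGG (Arg) — missense.
Codon 7: AGG (Arg) → AGU (Ser) — missense.
Codon 8: CAU (His) → GAU (Asp) — missense.
Synonymous: 0 of 5.

0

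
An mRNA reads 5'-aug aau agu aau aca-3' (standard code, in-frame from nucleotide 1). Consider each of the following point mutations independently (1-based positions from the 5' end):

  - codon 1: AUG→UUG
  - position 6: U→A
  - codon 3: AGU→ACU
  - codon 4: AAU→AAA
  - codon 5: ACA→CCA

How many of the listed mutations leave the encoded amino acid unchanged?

0

Codon 1: AUG (Met) → UUG (Leu) — missense.
Codon 2: AAU (Asn) → AAA (Lys) — missense.
Codon 3: AGU (Ser) → ACU (Thr) — missense.
Codon 4: AAU (Asn) → AAA (Lys) — missense.
Codon 5: ACA (Thr) → CCA (Pro) — missense.
Synonymous: 0 of 5.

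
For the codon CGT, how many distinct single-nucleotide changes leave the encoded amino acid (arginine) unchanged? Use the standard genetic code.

3

Position 1: none → 0 synonymous.
Position 2: none → 0 synonymous.
Position 3: CGC, CGA, CGG → 3 synonymous.
Total: 0 + 0 + 3 = 3.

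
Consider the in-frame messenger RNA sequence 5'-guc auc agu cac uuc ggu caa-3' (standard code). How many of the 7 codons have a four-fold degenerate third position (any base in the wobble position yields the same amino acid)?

Codon 1 GUC (Val): third position 4-fold.
Codon 2 AUC (Ile): third position 3-fold.
Codon 3 AGU (Ser): third position 2-fold.
Codon 4 CAC (His): third position 2-fold.
Codon 5 UUC (Phe): third position 2-fold.
Codon 6 GGU (Gly): third position 4-fold.
Codon 7 CAA (Gln): third position 2-fold.
Four-fold degenerate third positions: 2.

2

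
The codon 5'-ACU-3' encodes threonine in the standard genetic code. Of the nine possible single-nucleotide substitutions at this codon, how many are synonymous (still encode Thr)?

3

Position 1: none → 0 synonymous.
Position 2: none → 0 synonymous.
Position 3: ACC, ACA, ACG → 3 synonymous.
Total: 0 + 0 + 3 = 3.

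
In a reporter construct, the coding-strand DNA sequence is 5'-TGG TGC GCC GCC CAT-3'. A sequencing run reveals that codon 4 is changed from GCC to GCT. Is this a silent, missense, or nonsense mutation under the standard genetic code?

Position 12 falls in codon 4: GCC → Ala.
After the substitution the codon is GCT → Ala.
Both encode Ala, so the change is synonymous.

silent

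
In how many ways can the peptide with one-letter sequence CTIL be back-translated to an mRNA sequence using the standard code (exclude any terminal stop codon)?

Cys: 2 codons.
Thr: 4 codons.
Ile: 3 codons.
Leu: 6 codons.
2 × 4 × 3 × 6 = 144.

144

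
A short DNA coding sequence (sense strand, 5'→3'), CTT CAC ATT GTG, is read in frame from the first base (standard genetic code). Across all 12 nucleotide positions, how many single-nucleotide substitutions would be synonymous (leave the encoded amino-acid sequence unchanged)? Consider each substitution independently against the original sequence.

Codon 1 (CTT, Leu): 3 synonymous substitutions.
Codon 2 (CAC, His): 1 synonymous substitution.
Codon 3 (ATT, Ile): 2 synonymous substitutions.
Codon 4 (GTG, Val): 3 synonymous substitutions.
Total: 3 + 1 + 2 + 3 = 9.

9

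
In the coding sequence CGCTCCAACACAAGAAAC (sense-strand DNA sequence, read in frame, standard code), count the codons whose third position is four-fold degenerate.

Codon 1 CGC (Arg): third position 4-fold.
Codon 2 TCC (Ser): third position 4-fold.
Codon 3 AAC (Asn): third position 2-fold.
Codon 4 ACA (Thr): third position 4-fold.
Codon 5 AGA (Arg): third position 2-fold.
Codon 6 AAC (Asn): third position 2-fold.
Four-fold degenerate third positions: 3.

3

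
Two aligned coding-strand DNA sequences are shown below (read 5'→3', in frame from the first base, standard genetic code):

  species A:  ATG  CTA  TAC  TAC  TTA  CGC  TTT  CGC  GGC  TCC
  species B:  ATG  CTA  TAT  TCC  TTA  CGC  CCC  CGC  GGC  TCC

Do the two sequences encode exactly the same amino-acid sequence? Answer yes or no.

no

Codon 1: ATG Met / ATG Met — identical.
Codon 2: CTA Leu / CTA Leu — identical.
Codon 3: TAC Tyr / TAT Tyr — synonymous.
Codon 4: TAC Tyr / TCC Ser — nonsynonymous.
Codon 5: TTA Leu / TTA Leu — identical.
Codon 6: CGC Arg / CGC Arg — identical.
Codon 7: TTT Phe / CCC Pro — nonsynonymous.
Codon 8: CGC Arg / CGC Arg — identical.
Codon 9: GGC Gly / GGC Gly — identical.
Codon 10: TCC Ser / TCC Ser — identical.
Nonsynonymous differences: 2 → different protein.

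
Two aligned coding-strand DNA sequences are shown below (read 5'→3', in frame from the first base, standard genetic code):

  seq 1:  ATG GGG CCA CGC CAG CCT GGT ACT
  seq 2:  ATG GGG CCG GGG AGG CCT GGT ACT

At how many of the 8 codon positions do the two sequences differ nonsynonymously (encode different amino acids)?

2

Codon 1: ATG Met / ATG Met — identical.
Codon 2: GGG Gly / GGG Gly — identical.
Codon 3: CCA Pro / CCG Pro — synonymous.
Codon 4: CGC Arg / GGG Gly — nonsynonymous.
Codon 5: CAG Gln / AGG Arg — nonsynonymous.
Codon 6: CCT Pro / CCT Pro — identical.
Codon 7: GGT Gly / GGT Gly — identical.
Codon 8: ACT Thr / ACT Thr — identical.
Nonsynonymous differences: 2.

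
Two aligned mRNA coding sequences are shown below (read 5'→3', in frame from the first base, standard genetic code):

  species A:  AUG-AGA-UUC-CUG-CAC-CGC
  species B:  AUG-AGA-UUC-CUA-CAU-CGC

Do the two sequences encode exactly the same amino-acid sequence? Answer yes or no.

yes

Codon 1: AUG Met / AUG Met — identical.
Codon 2: AGA Arg / AGA Arg — identical.
Codon 3: UUC Phe / UUC Phe — identical.
Codon 4: CUG Leu / CUA Leu — synonymous.
Codon 5: CAC His / CAU His — synonymous.
Codon 6: CGC Arg / CGC Arg — identical.
Nonsynonymous differences: 0 → same protein.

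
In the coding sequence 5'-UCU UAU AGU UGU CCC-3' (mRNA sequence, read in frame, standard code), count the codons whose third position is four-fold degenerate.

Codon 1 UCU (Ser): third position 4-fold.
Codon 2 UAU (Tyr): third position 2-fold.
Codon 3 AGU (Ser): third position 2-fold.
Codon 4 UGU (Cys): third position 2-fold.
Codon 5 CCC (Pro): third position 4-fold.
Four-fold degenerate third positions: 2.

2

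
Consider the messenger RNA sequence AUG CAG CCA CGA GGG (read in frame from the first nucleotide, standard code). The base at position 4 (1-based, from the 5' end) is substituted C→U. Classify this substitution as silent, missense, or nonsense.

Position 4 falls in codon 2: CAG → Gln.
After the substitution the codon is UAG → Stop.
The new codon is a stop codon, so this is a nonsense mutation.

nonsense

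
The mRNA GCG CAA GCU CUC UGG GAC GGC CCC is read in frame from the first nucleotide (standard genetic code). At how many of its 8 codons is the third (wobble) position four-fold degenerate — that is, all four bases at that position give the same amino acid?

5

Codon 1 GCG (Ala): third position 4-fold.
Codon 2 CAA (Gln): third position 2-fold.
Codon 3 GCU (Ala): third position 4-fold.
Codon 4 CUC (Leu): third position 4-fold.
Codon 5 UGG (Trp): third position 1-fold.
Codon 6 GAC (Asp): third position 2-fold.
Codon 7 GGC (Gly): third position 4-fold.
Codon 8 CCC (Pro): third position 4-fold.
Four-fold degenerate third positions: 5.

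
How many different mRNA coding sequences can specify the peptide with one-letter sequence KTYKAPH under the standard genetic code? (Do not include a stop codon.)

1024

Lys: 2 codons.
Thr: 4 codons.
Tyr: 2 codons.
Lys: 2 codons.
Ala: 4 codons.
Pro: 4 codons.
His: 2 codons.
2 × 4 × 2 × 2 × 4 × 4 × 2 = 1024.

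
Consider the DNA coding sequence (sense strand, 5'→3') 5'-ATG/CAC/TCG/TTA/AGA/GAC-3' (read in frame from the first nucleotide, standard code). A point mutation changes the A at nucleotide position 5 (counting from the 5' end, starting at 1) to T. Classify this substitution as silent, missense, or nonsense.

Position 5 falls in codon 2: CAC → His.
After the substitution the codon is CTC → Leu.
His ≠ Leu, so this is a missense mutation.

missense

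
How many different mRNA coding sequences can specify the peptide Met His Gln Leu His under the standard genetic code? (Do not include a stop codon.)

48

Met: 1 codon.
His: 2 codons.
Gln: 2 codons.
Leu: 6 codons.
His: 2 codons.
1 × 2 × 2 × 6 × 2 = 48.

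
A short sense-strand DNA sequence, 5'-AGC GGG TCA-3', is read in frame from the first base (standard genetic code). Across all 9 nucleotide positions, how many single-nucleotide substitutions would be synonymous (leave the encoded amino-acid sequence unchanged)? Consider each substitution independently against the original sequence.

Codon 1 (AGC, Ser): 1 synonymous substitution.
Codon 2 (GGG, Gly): 3 synonymous substitutions.
Codon 3 (TCA, Ser): 3 synonymous substitutions.
Total: 1 + 3 + 3 = 7.

7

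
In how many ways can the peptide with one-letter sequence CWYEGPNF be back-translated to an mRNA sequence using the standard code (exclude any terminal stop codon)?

512

Cys: 2 codons.
Trp: 1 codon.
Tyr: 2 codons.
Glu: 2 codons.
Gly: 4 codons.
Pro: 4 codons.
Asn: 2 codons.
Phe: 2 codons.
2 × 1 × 2 × 2 × 4 × 4 × 2 × 2 = 512.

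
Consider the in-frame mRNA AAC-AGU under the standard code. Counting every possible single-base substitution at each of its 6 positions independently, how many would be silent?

2

Codon 1 (AAC, Asn): 1 synonymous substitution.
Codon 2 (AGU, Ser): 1 synonymous substitution.
Total: 1 + 1 = 2.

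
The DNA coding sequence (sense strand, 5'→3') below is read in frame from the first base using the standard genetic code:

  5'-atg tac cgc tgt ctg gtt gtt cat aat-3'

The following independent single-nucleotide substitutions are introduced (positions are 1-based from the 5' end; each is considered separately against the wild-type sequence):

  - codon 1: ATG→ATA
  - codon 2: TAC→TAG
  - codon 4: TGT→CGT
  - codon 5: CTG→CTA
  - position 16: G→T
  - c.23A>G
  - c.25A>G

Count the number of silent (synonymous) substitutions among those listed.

1

Codon 1: ATG (Met) → ATA (Ile) — missense.
Codon 2: TAC (Tyr) → TAG (Stop) — nonsense.
Codon 4: TGT (Cys) → CGT (Arg) — missense.
Codon 5: CTG (Leu) → CTA (Leu) — synonymous.
Codon 6: GTT (Val) → TTT (Phe) — missense.
Codon 8: CAT (His) → CGT (Arg) — missense.
Codon 9: AAT (Asn) → GAT (Asp) — missense.
Synonymous: 1 of 7.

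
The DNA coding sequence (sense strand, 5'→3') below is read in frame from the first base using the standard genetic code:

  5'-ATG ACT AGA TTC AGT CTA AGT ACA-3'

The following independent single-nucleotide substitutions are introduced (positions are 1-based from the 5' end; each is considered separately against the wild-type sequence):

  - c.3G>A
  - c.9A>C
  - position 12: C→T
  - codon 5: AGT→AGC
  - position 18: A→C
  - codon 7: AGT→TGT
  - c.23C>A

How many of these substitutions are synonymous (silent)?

3

Codon 1: ATG (Met) → ATA (Ile) — missense.
Codon 3: AGA (Arg) → AGC (Ser) — missense.
Codon 4: TTC (Phe) → TTT (Phe) — synonymous.
Codon 5: AGT (Ser) → AGC (Ser) — synonymous.
Codon 6: CTA (Leu) → CTC (Leu) — synonymous.
Codon 7: AGT (Ser) → TGT (Cys) — missense.
Codon 8: ACA (Thr) → AAA (Lys) — missense.
Synonymous: 3 of 7.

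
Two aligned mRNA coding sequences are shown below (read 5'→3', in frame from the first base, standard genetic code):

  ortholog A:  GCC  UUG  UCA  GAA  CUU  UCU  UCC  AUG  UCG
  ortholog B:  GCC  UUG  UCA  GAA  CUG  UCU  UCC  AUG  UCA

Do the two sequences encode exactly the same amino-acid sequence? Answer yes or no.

yes

Codon 1: GCC Ala / GCC Ala — identical.
Codon 2: UUG Leu / UUG Leu — identical.
Codon 3: UCA Ser / UCA Ser — identical.
Codon 4: GAA Glu / GAA Glu — identical.
Codon 5: CUU Leu / CUG Leu — synonymous.
Codon 6: UCU Ser / UCU Ser — identical.
Codon 7: UCC Ser / UCC Ser — identical.
Codon 8: AUG Met / AUG Met — identical.
Codon 9: UCG Ser / UCA Ser — synonymous.
Nonsynonymous differences: 0 → same protein.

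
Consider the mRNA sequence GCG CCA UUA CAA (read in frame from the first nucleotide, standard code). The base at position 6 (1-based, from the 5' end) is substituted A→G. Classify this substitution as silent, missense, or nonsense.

Position 6 falls in codon 2: CCA → Pro.
After the substitution the codon is CCG → Pro.
Both encode Pro, so the change is synonymous.

silent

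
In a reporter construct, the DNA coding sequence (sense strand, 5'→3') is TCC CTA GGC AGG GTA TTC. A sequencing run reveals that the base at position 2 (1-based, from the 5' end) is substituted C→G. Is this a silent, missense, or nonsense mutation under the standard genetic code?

Position 2 falls in codon 1: TCC → Ser.
After the substitution the codon is TGC → Cys.
Ser ≠ Cys, so this is a missense mutation.

missense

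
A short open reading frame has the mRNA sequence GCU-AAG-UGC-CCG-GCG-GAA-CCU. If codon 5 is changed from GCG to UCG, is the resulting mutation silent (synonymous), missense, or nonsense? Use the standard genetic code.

missense

Position 13 falls in codon 5: GCG → Ala.
After the substitution the codon is UCG → Ser.
Ala ≠ Ser, so this is a missense mutation.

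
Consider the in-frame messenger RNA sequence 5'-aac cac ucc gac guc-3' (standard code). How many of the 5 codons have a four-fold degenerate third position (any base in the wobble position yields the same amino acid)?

2

Codon 1 AAC (Asn): third position 2-fold.
Codon 2 CAC (His): third position 2-fold.
Codon 3 UCC (Ser): third position 4-fold.
Codon 4 GAC (Asp): third position 2-fold.
Codon 5 GUC (Val): third position 4-fold.
Four-fold degenerate third positions: 2.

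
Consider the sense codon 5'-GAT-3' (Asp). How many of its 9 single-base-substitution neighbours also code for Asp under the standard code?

1

Position 1: none → 0 synonymous.
Position 2: none → 0 synonymous.
Position 3: GAC → 1 synonymous.
Total: 0 + 0 + 1 = 1.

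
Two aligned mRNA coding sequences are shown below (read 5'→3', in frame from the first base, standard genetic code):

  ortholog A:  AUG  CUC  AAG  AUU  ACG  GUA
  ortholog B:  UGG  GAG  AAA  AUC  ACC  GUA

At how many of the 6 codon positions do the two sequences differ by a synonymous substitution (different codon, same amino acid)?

3

Codon 1: AUG Met / UGG Trp — nonsynonymous.
Codon 2: CUC Leu / GAG Glu — nonsynonymous.
Codon 3: AAG Lys / AAA Lys — synonymous.
Codon 4: AUU Ile / AUC Ile — synonymous.
Codon 5: ACG Thr / ACC Thr — synonymous.
Codon 6: GUA Val / GUA Val — identical.
Synonymous differences: 3.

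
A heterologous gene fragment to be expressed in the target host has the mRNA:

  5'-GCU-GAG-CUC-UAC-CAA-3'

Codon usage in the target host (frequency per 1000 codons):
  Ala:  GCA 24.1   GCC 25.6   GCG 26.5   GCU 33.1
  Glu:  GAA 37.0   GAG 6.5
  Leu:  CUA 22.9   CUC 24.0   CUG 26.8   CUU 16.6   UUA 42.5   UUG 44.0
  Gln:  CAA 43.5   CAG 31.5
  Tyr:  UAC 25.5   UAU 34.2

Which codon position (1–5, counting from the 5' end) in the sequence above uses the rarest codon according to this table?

Codon 1 GCU (Ala): 33.1 per 1000.
Codon 2 GAG (Glu): 6.5 per 1000.
Codon 3 CUC (Leu): 24.0 per 1000.
Codon 4 UAC (Tyr): 25.5 per 1000.
Codon 5 CAA (Gln): 43.5 per 1000.
Lowest frequency is 6.5 at codon 2.

2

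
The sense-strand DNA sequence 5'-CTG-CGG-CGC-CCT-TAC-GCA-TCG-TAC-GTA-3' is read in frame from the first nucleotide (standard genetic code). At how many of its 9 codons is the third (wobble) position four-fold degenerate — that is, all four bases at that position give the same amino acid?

7

Codon 1 CTG (Leu): third position 4-fold.
Codon 2 CGG (Arg): third position 4-fold.
Codon 3 CGC (Arg): third position 4-fold.
Codon 4 CCT (Pro): third position 4-fold.
Codon 5 TAC (Tyr): third position 2-fold.
Codon 6 GCA (Ala): third position 4-fold.
Codon 7 TCG (Ser): third position 4-fold.
Codon 8 TAC (Tyr): third position 2-fold.
Codon 9 GTA (Val): third position 4-fold.
Four-fold degenerate third positions: 7.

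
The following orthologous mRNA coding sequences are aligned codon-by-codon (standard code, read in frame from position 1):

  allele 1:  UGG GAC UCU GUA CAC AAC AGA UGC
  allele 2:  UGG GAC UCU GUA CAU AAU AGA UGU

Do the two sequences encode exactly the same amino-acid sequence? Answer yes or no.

Codon 1: UGG Trp / UGG Trp — identical.
Codon 2: GAC Asp / GAC Asp — identical.
Codon 3: UCU Ser / UCU Ser — identical.
Codon 4: GUA Val / GUA Val — identical.
Codon 5: CAC His / CAU His — synonymous.
Codon 6: AAC Asn / AAU Asn — synonymous.
Codon 7: AGA Arg / AGA Arg — identical.
Codon 8: UGC Cys / UGU Cys — synonymous.
Nonsynonymous differences: 0 → same protein.

yes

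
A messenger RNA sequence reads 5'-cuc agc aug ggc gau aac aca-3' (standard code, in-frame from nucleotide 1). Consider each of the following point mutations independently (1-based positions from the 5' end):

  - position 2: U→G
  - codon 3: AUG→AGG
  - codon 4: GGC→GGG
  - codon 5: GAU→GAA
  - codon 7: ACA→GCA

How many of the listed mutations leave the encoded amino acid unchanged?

1

Codon 1: CUC (Leu) → CGC (Arg) — missense.
Codon 3: AUG (Met) → AGG (Arg) — missense.
Codon 4: GGC (Gly) → GGG (Gly) — synonymous.
Codon 5: GAU (Asp) → GAA (Glu) — missense.
Codon 7: ACA (Thr) → GCA (Ala) — missense.
Synonymous: 1 of 5.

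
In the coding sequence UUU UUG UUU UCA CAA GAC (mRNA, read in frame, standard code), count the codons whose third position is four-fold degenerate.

1

Codon 1 UUU (Phe): third position 2-fold.
Codon 2 UUG (Leu): third position 2-fold.
Codon 3 UUU (Phe): third position 2-fold.
Codon 4 UCA (Ser): third position 4-fold.
Codon 5 CAA (Gln): third position 2-fold.
Codon 6 GAC (Asp): third position 2-fold.
Four-fold degenerate third positions: 1.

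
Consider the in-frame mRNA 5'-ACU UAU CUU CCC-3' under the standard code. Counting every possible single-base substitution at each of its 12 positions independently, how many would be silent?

10

Codon 1 (ACU, Thr): 3 synonymous substitutions.
Codon 2 (UAU, Tyr): 1 synonymous substitution.
Codon 3 (CUU, Leu): 3 synonymous substitutions.
Codon 4 (CCC, Pro): 3 synonymous substitutions.
Total: 3 + 1 + 3 + 3 = 10.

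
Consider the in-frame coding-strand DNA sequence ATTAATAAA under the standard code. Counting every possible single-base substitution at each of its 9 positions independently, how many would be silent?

4

Codon 1 (ATT, Ile): 2 synonymous substitutions.
Codon 2 (AAT, Asn): 1 synonymous substitution.
Codon 3 (AAA, Lys): 1 synonymous substitution.
Total: 2 + 1 + 1 = 4.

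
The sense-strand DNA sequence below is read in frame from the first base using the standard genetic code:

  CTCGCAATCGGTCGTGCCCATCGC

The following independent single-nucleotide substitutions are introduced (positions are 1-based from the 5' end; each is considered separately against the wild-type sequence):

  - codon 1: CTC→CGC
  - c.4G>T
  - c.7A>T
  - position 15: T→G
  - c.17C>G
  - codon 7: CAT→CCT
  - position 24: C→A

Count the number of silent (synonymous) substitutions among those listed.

Codon 1: CTC (Leu) → CGC (Arg) — missense.
Codon 2: GCA (Ala) → TCA (Ser) — missense.
Codon 3: ATC (Ile) → TTC (Phe) — missense.
Codon 5: CGT (Arg) → CGG (Arg) — synonymous.
Codon 6: GCC (Ala) → GGC (Gly) — missense.
Codon 7: CAT (His) → CCT (Pro) — missense.
Codon 8: CGC (Arg) → CGA (Arg) — synonymous.
Synonymous: 2 of 7.

2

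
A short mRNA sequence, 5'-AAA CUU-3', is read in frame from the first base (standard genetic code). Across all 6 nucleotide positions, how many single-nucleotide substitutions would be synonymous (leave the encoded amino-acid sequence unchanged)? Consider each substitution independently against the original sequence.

4

Codon 1 (AAA, Lys): 1 synonymous substitution.
Codon 2 (CUU, Leu): 3 synonymous substitutions.
Total: 1 + 3 = 4.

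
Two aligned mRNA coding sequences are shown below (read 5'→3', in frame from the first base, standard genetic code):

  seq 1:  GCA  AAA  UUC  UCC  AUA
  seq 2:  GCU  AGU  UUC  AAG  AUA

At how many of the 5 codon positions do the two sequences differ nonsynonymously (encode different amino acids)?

Codon 1: GCA Ala / GCU Ala — synonymous.
Codon 2: AAA Lys / AGU Ser — nonsynonymous.
Codon 3: UUC Phe / UUC Phe — identical.
Codon 4: UCC Ser / AAG Lys — nonsynonymous.
Codon 5: AUA Ile / AUA Ile — identical.
Nonsynonymous differences: 2.

2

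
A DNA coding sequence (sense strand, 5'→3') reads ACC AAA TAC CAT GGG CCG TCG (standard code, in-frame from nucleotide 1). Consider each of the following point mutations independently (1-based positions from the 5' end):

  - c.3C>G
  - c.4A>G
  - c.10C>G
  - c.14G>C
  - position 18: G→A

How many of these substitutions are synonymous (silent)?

Codon 1: ACC (Thr) → ACG (Thr) — synonymous.
Codon 2: AAA (Lys) → GAA (Glu) — missense.
Codon 4: CAT (His) → GAT (Asp) — missense.
Codon 5: GGG (Gly) → GCG (Ala) — missense.
Codon 6: CCG (Pro) → CCA (Pro) — synonymous.
Synonymous: 2 of 5.

2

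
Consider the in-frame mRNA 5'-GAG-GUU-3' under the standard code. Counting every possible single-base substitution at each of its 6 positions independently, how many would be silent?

4

Codon 1 (GAG, Glu): 1 synonymous substitution.
Codon 2 (GUU, Val): 3 synonymous substitutions.
Total: 1 + 3 = 4.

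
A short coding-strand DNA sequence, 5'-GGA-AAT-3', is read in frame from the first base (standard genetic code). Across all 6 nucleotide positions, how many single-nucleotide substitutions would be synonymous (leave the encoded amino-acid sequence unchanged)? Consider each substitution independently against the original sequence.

4

Codon 1 (GGA, Gly): 3 synonymous substitutions.
Codon 2 (AAT, Asn): 1 synonymous substitution.
Total: 3 + 1 = 4.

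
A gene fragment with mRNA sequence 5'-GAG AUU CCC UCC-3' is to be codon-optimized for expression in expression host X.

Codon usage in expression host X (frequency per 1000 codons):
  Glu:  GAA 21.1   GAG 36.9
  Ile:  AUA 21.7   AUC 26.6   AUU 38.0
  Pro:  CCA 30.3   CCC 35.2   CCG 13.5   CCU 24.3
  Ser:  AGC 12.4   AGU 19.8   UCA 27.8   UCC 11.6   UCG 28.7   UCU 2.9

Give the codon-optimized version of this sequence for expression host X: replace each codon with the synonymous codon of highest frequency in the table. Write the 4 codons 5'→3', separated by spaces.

GAG AUU CCC UCG

Codon 1 (Glu): best is GAG at 36.9.
Codon 2 (Ile): best is AUU at 38.0.
Codon 3 (Pro): best is CCC at 35.2.
Codon 4 (Ser): best is UCG at 28.7.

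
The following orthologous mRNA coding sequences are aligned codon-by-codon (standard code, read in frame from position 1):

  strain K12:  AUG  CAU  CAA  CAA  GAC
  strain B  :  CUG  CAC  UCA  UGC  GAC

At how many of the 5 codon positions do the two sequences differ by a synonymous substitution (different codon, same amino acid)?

1

Codon 1: AUG Met / CUG Leu — nonsynonymous.
Codon 2: CAU His / CAC His — synonymous.
Codon 3: CAA Gln / UCA Ser — nonsynonymous.
Codon 4: CAA Gln / UGC Cys — nonsynonymous.
Codon 5: GAC Asp / GAC Asp — identical.
Synonymous differences: 1.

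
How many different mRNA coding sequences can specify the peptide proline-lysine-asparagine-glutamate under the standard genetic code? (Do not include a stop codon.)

Pro: 4 codons.
Lys: 2 codons.
Asn: 2 codons.
Glu: 2 codons.
4 × 2 × 2 × 2 = 32.

32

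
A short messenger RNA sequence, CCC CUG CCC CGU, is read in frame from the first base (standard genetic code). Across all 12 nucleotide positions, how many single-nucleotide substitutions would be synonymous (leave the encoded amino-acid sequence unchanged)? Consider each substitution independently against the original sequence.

13

Codon 1 (CCC, Pro): 3 synonymous substitutions.
Codon 2 (CUG, Leu): 4 synonymous substitutions.
Codon 3 (CCC, Pro): 3 synonymous substitutions.
Codon 4 (CGU, Arg): 3 synonymous substitutions.
Total: 3 + 4 + 3 + 3 = 13.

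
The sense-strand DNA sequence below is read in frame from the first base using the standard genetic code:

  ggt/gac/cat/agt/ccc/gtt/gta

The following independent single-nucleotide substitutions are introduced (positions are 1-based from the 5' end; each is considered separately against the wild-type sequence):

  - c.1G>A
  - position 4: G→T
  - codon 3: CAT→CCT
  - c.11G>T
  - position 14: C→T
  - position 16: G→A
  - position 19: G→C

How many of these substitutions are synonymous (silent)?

Codon 1: GGT (Gly) → AGT (Ser) — missense.
Codon 2: GAC (Asp) → TAC (Tyr) — missense.
Codon 3: CAT (His) → CCT (Pro) — missense.
Codon 4: AGT (Ser) → ATT (Ile) — missense.
Codon 5: CCC (Pro) → CTC (Leu) — missense.
Codon 6: GTT (Val) → ATT (Ile) — missense.
Codon 7: GTA (Val) → CTA (Leu) — missense.
Synonymous: 0 of 7.

0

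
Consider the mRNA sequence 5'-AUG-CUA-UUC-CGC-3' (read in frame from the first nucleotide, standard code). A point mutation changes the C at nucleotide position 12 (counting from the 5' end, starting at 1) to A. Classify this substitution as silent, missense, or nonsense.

silent

Position 12 falls in codon 4: CGC → Arg.
After the substitution the codon is CGA → Arg.
Both encode Arg, so the change is synonymous.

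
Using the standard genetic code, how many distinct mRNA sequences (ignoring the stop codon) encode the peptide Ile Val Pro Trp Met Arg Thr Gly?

4608

Ile: 3 codons.
Val: 4 codons.
Pro: 4 codons.
Trp: 1 codon.
Met: 1 codon.
Arg: 6 codons.
Thr: 4 codons.
Gly: 4 codons.
3 × 4 × 4 × 1 × 1 × 6 × 4 × 4 = 4608.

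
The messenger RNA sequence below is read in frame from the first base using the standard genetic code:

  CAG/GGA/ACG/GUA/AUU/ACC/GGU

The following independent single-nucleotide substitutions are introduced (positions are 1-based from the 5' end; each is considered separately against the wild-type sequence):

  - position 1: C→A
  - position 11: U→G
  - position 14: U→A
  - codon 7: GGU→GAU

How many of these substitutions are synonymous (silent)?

Codon 1: CAG (Gln) → AAG (Lys) — missense.
Codon 4: GUA (Val) → GGA (Gly) — missense.
Codon 5: AUU (Ile) → AAU (Asn) — missense.
Codon 7: GGU (Gly) → GAU (Asp) — missense.
Synonymous: 0 of 4.

0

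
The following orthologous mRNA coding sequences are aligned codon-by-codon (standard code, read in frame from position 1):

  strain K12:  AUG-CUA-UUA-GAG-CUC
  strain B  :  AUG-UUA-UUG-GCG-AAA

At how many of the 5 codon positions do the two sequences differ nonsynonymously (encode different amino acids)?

Codon 1: AUG Met / AUG Met — identical.
Codon 2: CUA Leu / UUA Leu — synonymous.
Codon 3: UUA Leu / UUG Leu — synonymous.
Codon 4: GAG Glu / GCG Ala — nonsynonymous.
Codon 5: CUC Leu / AAA Lys — nonsynonymous.
Nonsynonymous differences: 2.

2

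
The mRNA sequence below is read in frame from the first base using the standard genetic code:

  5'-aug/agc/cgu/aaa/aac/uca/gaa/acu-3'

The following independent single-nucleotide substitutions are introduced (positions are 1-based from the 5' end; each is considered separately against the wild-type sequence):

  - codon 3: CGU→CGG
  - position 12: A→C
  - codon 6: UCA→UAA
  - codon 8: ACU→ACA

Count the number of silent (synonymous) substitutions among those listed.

Codon 3: CGU (Arg) → CGG (Arg) — synonymous.
Codon 4: AAA (Lys) → AAC (Asn) — missense.
Codon 6: UCA (Ser) → UAA (Stop) — nonsense.
Codon 8: ACU (Thr) → ACA (Thr) — synonymous.
Synonymous: 2 of 4.

2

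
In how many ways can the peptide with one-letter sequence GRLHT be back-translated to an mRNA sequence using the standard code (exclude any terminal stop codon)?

1152

Gly: 4 codons.
Arg: 6 codons.
Leu: 6 codons.
His: 2 codons.
Thr: 4 codons.
4 × 6 × 6 × 2 × 4 = 1152.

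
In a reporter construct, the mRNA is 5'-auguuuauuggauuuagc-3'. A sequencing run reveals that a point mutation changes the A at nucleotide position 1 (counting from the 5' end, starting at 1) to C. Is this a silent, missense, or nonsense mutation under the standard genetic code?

missense

Position 1 falls in codon 1: AUG → Met.
After the substitution the codon is CUG → Leu.
Met ≠ Leu, so this is a missense mutation.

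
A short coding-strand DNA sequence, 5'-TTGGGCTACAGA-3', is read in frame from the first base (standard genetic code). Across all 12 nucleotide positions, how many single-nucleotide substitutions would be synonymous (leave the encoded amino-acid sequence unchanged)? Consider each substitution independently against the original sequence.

8

Codon 1 (TTG, Leu): 2 synonymous substitutions.
Codon 2 (GGC, Gly): 3 synonymous substitutions.
Codon 3 (TAC, Tyr): 1 synonymous substitution.
Codon 4 (AGA, Arg): 2 synonymous substitutions.
Total: 2 + 3 + 1 + 2 = 8.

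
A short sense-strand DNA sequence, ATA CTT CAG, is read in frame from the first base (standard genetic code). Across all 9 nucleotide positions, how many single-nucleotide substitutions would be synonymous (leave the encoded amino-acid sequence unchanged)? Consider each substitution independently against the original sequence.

Codon 1 (ATA, Ile): 2 synonymous substitutions.
Codon 2 (CTT, Leu): 3 synonymous substitutions.
Codon 3 (CAG, Gln): 1 synonymous substitution.
Total: 2 + 3 + 1 = 6.

6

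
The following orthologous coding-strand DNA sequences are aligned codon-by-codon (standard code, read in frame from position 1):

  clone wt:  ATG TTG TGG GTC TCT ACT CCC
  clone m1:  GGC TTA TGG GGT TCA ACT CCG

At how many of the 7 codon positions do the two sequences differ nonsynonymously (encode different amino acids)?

2

Codon 1: ATG Met / GGC Gly — nonsynonymous.
Codon 2: TTG Leu / TTA Leu — synonymous.
Codon 3: TGG Trp / TGG Trp — identical.
Codon 4: GTC Val / GGT Gly — nonsynonymous.
Codon 5: TCT Ser / TCA Ser — synonymous.
Codon 6: ACT Thr / ACT Thr — identical.
Codon 7: CCC Pro / CCG Pro — synonymous.
Nonsynonymous differences: 2.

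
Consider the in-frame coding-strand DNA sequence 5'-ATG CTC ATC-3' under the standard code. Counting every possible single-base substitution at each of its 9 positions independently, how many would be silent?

5

Codon 1 (ATG, Met): 0 synonymous substitutions.
Codon 2 (CTC, Leu): 3 synonymous substitutions.
Codon 3 (ATC, Ile): 2 synonymous substitutions.
Total: 0 + 3 + 2 = 5.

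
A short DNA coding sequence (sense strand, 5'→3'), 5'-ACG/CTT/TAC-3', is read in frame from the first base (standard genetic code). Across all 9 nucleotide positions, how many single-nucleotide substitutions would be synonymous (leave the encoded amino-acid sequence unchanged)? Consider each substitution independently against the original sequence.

Codon 1 (ACG, Thr): 3 synonymous substitutions.
Codon 2 (CTT, Leu): 3 synonymous substitutions.
Codon 3 (TAC, Tyr): 1 synonymous substitution.
Total: 3 + 3 + 1 = 7.

7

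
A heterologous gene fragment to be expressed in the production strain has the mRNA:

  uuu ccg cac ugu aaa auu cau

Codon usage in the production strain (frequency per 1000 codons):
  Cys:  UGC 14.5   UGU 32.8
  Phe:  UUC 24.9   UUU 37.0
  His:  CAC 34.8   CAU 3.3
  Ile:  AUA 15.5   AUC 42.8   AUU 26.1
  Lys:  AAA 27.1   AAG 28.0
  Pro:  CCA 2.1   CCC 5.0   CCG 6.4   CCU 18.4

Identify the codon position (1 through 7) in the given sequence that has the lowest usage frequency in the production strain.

7

Codon 1 UUU (Phe): 37.0 per 1000.
Codon 2 CCG (Pro): 6.4 per 1000.
Codon 3 CAC (His): 34.8 per 1000.
Codon 4 UGU (Cys): 32.8 per 1000.
Codon 5 AAA (Lys): 27.1 per 1000.
Codon 6 AUU (Ile): 26.1 per 1000.
Codon 7 CAU (His): 3.3 per 1000.
Lowest frequency is 3.3 at codon 7.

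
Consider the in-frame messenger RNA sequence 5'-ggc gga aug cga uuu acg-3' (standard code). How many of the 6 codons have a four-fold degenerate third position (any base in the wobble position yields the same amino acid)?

4

Codon 1 GGC (Gly): third position 4-fold.
Codon 2 GGA (Gly): third position 4-fold.
Codon 3 AUG (Met): third position 1-fold.
Codon 4 CGA (Arg): third position 4-fold.
Codon 5 UUU (Phe): third position 2-fold.
Codon 6 ACG (Thr): third position 4-fold.
Four-fold degenerate third positions: 4.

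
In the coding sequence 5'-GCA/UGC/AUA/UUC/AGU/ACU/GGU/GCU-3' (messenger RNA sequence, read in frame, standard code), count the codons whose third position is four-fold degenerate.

4

Codon 1 GCA (Ala): third position 4-fold.
Codon 2 UGC (Cys): third position 2-fold.
Codon 3 AUA (Ile): third position 3-fold.
Codon 4 UUC (Phe): third position 2-fold.
Codon 5 AGU (Ser): third position 2-fold.
Codon 6 ACU (Thr): third position 4-fold.
Codon 7 GGU (Gly): third position 4-fold.
Codon 8 GCU (Ala): third position 4-fold.
Four-fold degenerate third positions: 4.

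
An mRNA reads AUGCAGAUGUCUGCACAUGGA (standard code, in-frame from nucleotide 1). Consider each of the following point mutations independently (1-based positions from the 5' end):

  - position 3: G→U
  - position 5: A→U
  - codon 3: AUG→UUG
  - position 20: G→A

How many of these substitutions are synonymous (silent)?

0

Codon 1: AUG (Met) → AUU (Ile) — missense.
Codon 2: CAG (Gln) → CUG (Leu) — missense.
Codon 3: AUG (Met) → UUG (Leu) — missense.
Codon 7: GGA (Gly) → GAA (Glu) — missense.
Synonymous: 0 of 4.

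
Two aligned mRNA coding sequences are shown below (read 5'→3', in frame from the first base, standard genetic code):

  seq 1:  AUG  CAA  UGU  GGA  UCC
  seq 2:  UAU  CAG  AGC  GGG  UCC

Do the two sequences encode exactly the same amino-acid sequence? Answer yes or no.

no

Codon 1: AUG Met / UAU Tyr — nonsynonymous.
Codon 2: CAA Gln / CAG Gln — synonymous.
Codon 3: UGU Cys / AGC Ser — nonsynonymous.
Codon 4: GGA Gly / GGG Gly — synonymous.
Codon 5: UCC Ser / UCC Ser — identical.
Nonsynonymous differences: 2 → different protein.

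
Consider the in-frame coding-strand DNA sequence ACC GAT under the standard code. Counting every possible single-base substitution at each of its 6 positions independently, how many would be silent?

Codon 1 (ACC, Thr): 3 synonymous substitutions.
Codon 2 (GAT, Asp): 1 synonymous substitution.
Total: 3 + 1 = 4.

4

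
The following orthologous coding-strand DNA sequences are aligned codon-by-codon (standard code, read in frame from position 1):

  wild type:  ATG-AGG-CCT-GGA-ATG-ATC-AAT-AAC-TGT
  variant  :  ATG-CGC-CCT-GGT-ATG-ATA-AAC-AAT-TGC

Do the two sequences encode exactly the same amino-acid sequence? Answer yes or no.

yes

Codon 1: ATG Met / ATG Met — identical.
Codon 2: AGG Arg / CGC Arg — synonymous.
Codon 3: CCT Pro / CCT Pro — identical.
Codon 4: GGA Gly / GGT Gly — synonymous.
Codon 5: ATG Met / ATG Met — identical.
Codon 6: ATC Ile / ATA Ile — synonymous.
Codon 7: AAT Asn / AAC Asn — synonymous.
Codon 8: AAC Asn / AAT Asn — synonymous.
Codon 9: TGT Cys / TGC Cys — synonymous.
Nonsynonymous differences: 0 → same protein.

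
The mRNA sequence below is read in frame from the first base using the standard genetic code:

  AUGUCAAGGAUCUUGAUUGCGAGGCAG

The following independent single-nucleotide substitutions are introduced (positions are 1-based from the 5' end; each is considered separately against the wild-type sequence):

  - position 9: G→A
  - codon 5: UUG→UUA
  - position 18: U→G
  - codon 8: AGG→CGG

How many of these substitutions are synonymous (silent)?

3

Codon 3: AGG (Arg) → AGA (Arg) — synonymous.
Codon 5: UUG (Leu) → UUA (Leu) — synonymous.
Codon 6: AUU (Ile) → AUG (Met) — missense.
Codon 8: AGG (Arg) → CGG (Arg) — synonymous.
Synonymous: 3 of 4.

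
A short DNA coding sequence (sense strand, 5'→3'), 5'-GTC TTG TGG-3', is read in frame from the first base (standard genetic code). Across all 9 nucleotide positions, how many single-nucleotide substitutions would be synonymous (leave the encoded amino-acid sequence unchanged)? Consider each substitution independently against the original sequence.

5

Codon 1 (GTC, Val): 3 synonymous substitutions.
Codon 2 (TTG, Leu): 2 synonymous substitutions.
Codon 3 (TGG, Trp): 0 synonymous substitutions.
Total: 3 + 2 + 0 = 5.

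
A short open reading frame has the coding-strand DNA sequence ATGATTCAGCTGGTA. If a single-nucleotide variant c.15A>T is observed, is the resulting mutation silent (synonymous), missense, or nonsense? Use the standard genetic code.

silent

Position 15 falls in codon 5: GTA → Val.
After the substitution the codon is GTT → Val.
Both encode Val, so the change is synonymous.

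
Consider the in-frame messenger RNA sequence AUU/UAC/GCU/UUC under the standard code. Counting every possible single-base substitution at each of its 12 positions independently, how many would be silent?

7

Codon 1 (AUU, Ile): 2 synonymous substitutions.
Codon 2 (UAC, Tyr): 1 synonymous substitution.
Codon 3 (GCU, Ala): 3 synonymous substitutions.
Codon 4 (UUC, Phe): 1 synonymous substitution.
Total: 2 + 1 + 3 + 1 = 7.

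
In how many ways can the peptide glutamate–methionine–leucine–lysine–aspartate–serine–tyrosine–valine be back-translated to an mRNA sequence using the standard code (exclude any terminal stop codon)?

2304

Glu: 2 codons.
Met: 1 codon.
Leu: 6 codons.
Lys: 2 codons.
Asp: 2 codons.
Ser: 6 codons.
Tyr: 2 codons.
Val: 4 codons.
2 × 1 × 6 × 2 × 2 × 6 × 2 × 4 = 2304.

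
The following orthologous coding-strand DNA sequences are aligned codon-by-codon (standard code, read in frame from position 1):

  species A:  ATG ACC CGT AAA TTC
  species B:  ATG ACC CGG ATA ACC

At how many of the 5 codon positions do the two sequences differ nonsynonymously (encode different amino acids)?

2

Codon 1: ATG Met / ATG Met — identical.
Codon 2: ACC Thr / ACC Thr — identical.
Codon 3: CGT Arg / CGG Arg — synonymous.
Codon 4: AAA Lys / ATA Ile — nonsynonymous.
Codon 5: TTC Phe / ACC Thr — nonsynonymous.
Nonsynonymous differences: 2.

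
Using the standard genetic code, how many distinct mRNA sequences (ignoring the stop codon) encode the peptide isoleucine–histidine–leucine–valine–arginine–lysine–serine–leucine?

62208

Ile: 3 codons.
His: 2 codons.
Leu: 6 codons.
Val: 4 codons.
Arg: 6 codons.
Lys: 2 codons.
Ser: 6 codons.
Leu: 6 codons.
3 × 2 × 6 × 4 × 6 × 2 × 6 × 6 = 62208.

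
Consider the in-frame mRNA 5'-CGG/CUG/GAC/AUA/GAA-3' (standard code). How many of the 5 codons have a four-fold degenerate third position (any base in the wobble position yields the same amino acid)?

2

Codon 1 CGG (Arg): third position 4-fold.
Codon 2 CUG (Leu): third position 4-fold.
Codon 3 GAC (Asp): third position 2-fold.
Codon 4 AUA (Ile): third position 3-fold.
Codon 5 GAA (Glu): third position 2-fold.
Four-fold degenerate third positions: 2.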